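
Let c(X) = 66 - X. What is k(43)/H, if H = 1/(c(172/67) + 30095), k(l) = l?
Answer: 86886445/67 ≈ 1.2968e+6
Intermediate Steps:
H = 67/2020615 (H = 1/((66 - 172/67) + 30095) = 1/(4250/67 + 30095) = 1/(2020615/67) = 67/2020615 ≈ 3.3158e-5)
k(43)/H = 43/(67/2020615) = 43*(2020615/67) = 86886445/67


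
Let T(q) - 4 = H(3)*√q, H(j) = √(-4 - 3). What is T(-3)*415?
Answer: 1660 - 415*√21 ≈ -241.77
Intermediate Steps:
H(j) = I*√7 (H(j) = √(-7) = I*√7)
T(q) = 4 + I*√7*√q (T(q) = 4 + (I*√7)*√q = 4 + I*√7*√q)
T(-3)*415 = (4 + I*√7*√(-3))*415 = (4 + I*√7*(I*√3))*415 = (4 - √21)*415 = 1660 - 415*√21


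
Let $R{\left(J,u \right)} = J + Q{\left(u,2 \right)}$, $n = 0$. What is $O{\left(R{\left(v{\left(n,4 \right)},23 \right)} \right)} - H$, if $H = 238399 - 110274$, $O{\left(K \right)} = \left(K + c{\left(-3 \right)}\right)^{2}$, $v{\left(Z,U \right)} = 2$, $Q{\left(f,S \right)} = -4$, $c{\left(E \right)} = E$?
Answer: $-128100$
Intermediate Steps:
$R{\left(J,u \right)} = -4 + J$ ($R{\left(J,u \right)} = J - 4 = -4 + J$)
$O{\left(K \right)} = \left(-3 + K\right)^{2}$ ($O{\left(K \right)} = \left(K - 3\right)^{2} = \left(-3 + K\right)^{2}$)
$H = 128125$ ($H = 238399 - 110274 = 128125$)
$O{\left(R{\left(v{\left(n,4 \right)},23 \right)} \right)} - H = \left(-3 + \left(-4 + 2\right)\right)^{2} - 128125 = \left(-3 - 2\right)^{2} - 128125 = \left(-5\right)^{2} - 128125 = 25 - 128125 = -128100$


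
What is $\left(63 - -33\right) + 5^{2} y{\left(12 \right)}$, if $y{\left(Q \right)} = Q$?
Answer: $396$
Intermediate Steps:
$\left(63 - -33\right) + 5^{2} y{\left(12 \right)} = \left(63 - -33\right) + 5^{2} \cdot 12 = \left(63 + 33\right) + 25 \cdot 12 = 96 + 300 = 396$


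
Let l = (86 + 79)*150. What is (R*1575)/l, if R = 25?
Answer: 35/22 ≈ 1.5909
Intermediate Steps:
l = 24750 (l = 165*150 = 24750)
(R*1575)/l = (25*1575)/24750 = 39375*(1/24750) = 35/22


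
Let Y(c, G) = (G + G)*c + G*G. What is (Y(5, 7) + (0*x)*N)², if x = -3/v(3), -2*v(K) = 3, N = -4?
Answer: 14161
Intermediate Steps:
v(K) = -3/2 (v(K) = -½*3 = -3/2)
Y(c, G) = G² + 2*G*c (Y(c, G) = (2*G)*c + G² = 2*G*c + G² = G² + 2*G*c)
x = 2 (x = -3/(-3/2) = -3*(-⅔) = 2)
(Y(5, 7) + (0*x)*N)² = (7*(7 + 2*5) + (0*2)*(-4))² = (7*(7 + 10) + 0*(-4))² = (7*17 + 0)² = (119 + 0)² = 119² = 14161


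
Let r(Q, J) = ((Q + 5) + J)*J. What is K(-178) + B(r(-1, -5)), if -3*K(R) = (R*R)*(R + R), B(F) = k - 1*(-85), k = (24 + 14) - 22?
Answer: 11279807/3 ≈ 3.7599e+6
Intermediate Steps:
r(Q, J) = J*(5 + J + Q) (r(Q, J) = ((5 + Q) + J)*J = (5 + J + Q)*J = J*(5 + J + Q))
k = 16 (k = 38 - 22 = 16)
B(F) = 101 (B(F) = 16 - 1*(-85) = 16 + 85 = 101)
K(R) = -2*R**3/3 (K(R) = -R*R*(R + R)/3 = -R**2*2*R/3 = -2*R**3/3)
K(-178) + B(r(-1, -5)) = -2/3*(-178)**3 + 101 = -2/3*(-5639752) + 101 = 11279504/3 + 101 = 11279807/3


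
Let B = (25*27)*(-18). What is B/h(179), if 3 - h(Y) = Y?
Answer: 6075/88 ≈ 69.034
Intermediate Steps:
h(Y) = 3 - Y
B = -12150 (B = 675*(-18) = -12150)
B/h(179) = -12150/(3 - 1*179) = -12150/(3 - 179) = -12150/(-176) = -12150*(-1/176) = 6075/88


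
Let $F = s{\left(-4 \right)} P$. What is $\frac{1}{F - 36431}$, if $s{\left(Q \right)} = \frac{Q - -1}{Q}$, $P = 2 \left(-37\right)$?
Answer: $- \frac{2}{72973} \approx -2.7407 \cdot 10^{-5}$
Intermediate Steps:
$P = -74$
$s{\left(Q \right)} = \frac{1 + Q}{Q}$ ($s{\left(Q \right)} = \frac{Q + 1}{Q} = \frac{1 + Q}{Q}$)
$F = - \frac{111}{2}$ ($F = \frac{1 - 4}{-4} \left(-74\right) = \left(- \frac{1}{4}\right) \left(-3\right) \left(-74\right) = \frac{3}{4} \left(-74\right) = - \frac{111}{2} \approx -55.5$)
$\frac{1}{F - 36431} = \frac{1}{- \frac{111}{2} - 36431} = \frac{1}{- \frac{72973}{2}} = - \frac{2}{72973}$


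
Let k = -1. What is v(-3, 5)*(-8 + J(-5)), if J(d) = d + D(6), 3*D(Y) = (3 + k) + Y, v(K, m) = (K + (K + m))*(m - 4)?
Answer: 31/3 ≈ 10.333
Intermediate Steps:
v(K, m) = (-4 + m)*(m + 2*K) (v(K, m) = (m + 2*K)*(-4 + m) = (-4 + m)*(m + 2*K))
D(Y) = ⅔ + Y/3 (D(Y) = ((3 - 1) + Y)/3 = (2 + Y)/3 = ⅔ + Y/3)
J(d) = 8/3 + d (J(d) = d + (⅔ + (⅓)*6) = d + (⅔ + 2) = d + 8/3 = 8/3 + d)
v(-3, 5)*(-8 + J(-5)) = (5² - 8*(-3) - 4*5 + 2*(-3)*5)*(-8 + (8/3 - 5)) = (25 + 24 - 20 - 30)*(-8 - 7/3) = -1*(-31/3) = 31/3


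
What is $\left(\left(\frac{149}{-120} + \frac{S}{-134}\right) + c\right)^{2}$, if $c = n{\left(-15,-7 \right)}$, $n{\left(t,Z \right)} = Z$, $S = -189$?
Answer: $\frac{3016535929}{64641600} \approx 46.666$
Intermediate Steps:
$c = -7$
$\left(\left(\frac{149}{-120} + \frac{S}{-134}\right) + c\right)^{2} = \left(\left(\frac{149}{-120} - \frac{189}{-134}\right) - 7\right)^{2} = \left(\left(149 \left(- \frac{1}{120}\right) - - \frac{189}{134}\right) - 7\right)^{2} = \left(\left(- \frac{149}{120} + \frac{189}{134}\right) - 7\right)^{2} = \left(\frac{1357}{8040} - 7\right)^{2} = \left(- \frac{54923}{8040}\right)^{2} = \frac{3016535929}{64641600}$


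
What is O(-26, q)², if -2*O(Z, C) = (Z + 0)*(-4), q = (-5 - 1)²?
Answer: 2704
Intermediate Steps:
q = 36 (q = (-6)² = 36)
O(Z, C) = 2*Z (O(Z, C) = -(Z + 0)*(-4)/2 = -Z*(-4)/2 = -(-2)*Z = 2*Z)
O(-26, q)² = (2*(-26))² = (-52)² = 2704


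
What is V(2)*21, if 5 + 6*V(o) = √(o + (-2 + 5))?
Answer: -35/2 + 7*√5/2 ≈ -9.6738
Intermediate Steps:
V(o) = -⅚ + √(3 + o)/6 (V(o) = -⅚ + √(o + (-2 + 5))/6 = -⅚ + √(o + 3)/6 = -⅚ + √(3 + o)/6)
V(2)*21 = (-⅚ + √(3 + 2)/6)*21 = (-⅚ + √5/6)*21 = -35/2 + 7*√5/2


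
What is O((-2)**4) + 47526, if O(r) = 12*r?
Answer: 47718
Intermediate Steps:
O((-2)**4) + 47526 = 12*(-2)**4 + 47526 = 12*16 + 47526 = 192 + 47526 = 47718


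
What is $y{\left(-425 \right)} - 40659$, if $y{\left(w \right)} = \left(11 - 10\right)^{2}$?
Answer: $-40658$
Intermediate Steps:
$y{\left(w \right)} = 1$ ($y{\left(w \right)} = 1^{2} = 1$)
$y{\left(-425 \right)} - 40659 = 1 - 40659 = -40658$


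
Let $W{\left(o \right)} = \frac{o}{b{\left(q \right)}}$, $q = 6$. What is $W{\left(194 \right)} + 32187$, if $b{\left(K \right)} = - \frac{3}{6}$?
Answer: $31799$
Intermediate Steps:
$b{\left(K \right)} = - \frac{1}{2}$ ($b{\left(K \right)} = \left(-3\right) \frac{1}{6} = - \frac{1}{2}$)
$W{\left(o \right)} = - 2 o$ ($W{\left(o \right)} = \frac{o}{- \frac{1}{2}} = o \left(-2\right) = - 2 o$)
$W{\left(194 \right)} + 32187 = \left(-2\right) 194 + 32187 = -388 + 32187 = 31799$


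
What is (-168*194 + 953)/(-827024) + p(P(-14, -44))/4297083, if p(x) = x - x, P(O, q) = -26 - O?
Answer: 31639/827024 ≈ 0.038256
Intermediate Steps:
p(x) = 0
(-168*194 + 953)/(-827024) + p(P(-14, -44))/4297083 = (-168*194 + 953)/(-827024) + 0/4297083 = (-32592 + 953)*(-1/827024) + 0*(1/4297083) = -31639*(-1/827024) + 0 = 31639/827024 + 0 = 31639/827024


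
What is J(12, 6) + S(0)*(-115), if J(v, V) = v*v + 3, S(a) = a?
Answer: 147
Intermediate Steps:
J(v, V) = 3 + v**2 (J(v, V) = v**2 + 3 = 3 + v**2)
J(12, 6) + S(0)*(-115) = (3 + 12**2) + 0*(-115) = (3 + 144) + 0 = 147 + 0 = 147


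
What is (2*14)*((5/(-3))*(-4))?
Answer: 560/3 ≈ 186.67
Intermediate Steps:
(2*14)*((5/(-3))*(-4)) = 28*((5*(-⅓))*(-4)) = 28*(-5/3*(-4)) = 28*(20/3) = 560/3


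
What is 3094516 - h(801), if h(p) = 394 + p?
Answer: 3093321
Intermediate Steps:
3094516 - h(801) = 3094516 - (394 + 801) = 3094516 - 1*1195 = 3094516 - 1195 = 3093321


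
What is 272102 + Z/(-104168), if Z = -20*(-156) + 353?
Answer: 28344317663/104168 ≈ 2.7210e+5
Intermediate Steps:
Z = 3473 (Z = 3120 + 353 = 3473)
272102 + Z/(-104168) = 272102 + 3473/(-104168) = 272102 + 3473*(-1/104168) = 272102 - 3473/104168 = 28344317663/104168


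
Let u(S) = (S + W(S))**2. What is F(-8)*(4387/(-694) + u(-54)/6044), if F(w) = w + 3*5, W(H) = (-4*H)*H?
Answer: 166718444599/1048634 ≈ 1.5899e+5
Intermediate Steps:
W(H) = -4*H**2
u(S) = (S - 4*S**2)**2
F(w) = 15 + w (F(w) = w + 15 = 15 + w)
F(-8)*(4387/(-694) + u(-54)/6044) = (15 - 8)*(4387/(-694) + ((-54)**2*(-1 + 4*(-54))**2)/6044) = 7*(4387*(-1/694) + (2916*(-1 - 216)**2)*(1/6044)) = 7*(-4387/694 + (2916*(-217)**2)*(1/6044)) = 7*(-4387/694 + (2916*47089)*(1/6044)) = 7*(-4387/694 + 137311524*(1/6044)) = 7*(-4387/694 + 34327881/1511) = 7*(23816920657/1048634) = 166718444599/1048634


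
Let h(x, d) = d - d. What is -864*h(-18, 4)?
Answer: 0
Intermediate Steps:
h(x, d) = 0
-864*h(-18, 4) = -864*0 = 0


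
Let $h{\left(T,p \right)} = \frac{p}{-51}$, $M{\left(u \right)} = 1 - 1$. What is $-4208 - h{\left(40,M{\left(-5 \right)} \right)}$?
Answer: $-4208$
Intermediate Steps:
$M{\left(u \right)} = 0$ ($M{\left(u \right)} = 1 - 1 = 0$)
$h{\left(T,p \right)} = - \frac{p}{51}$ ($h{\left(T,p \right)} = p \left(- \frac{1}{51}\right) = - \frac{p}{51}$)
$-4208 - h{\left(40,M{\left(-5 \right)} \right)} = -4208 - \left(- \frac{1}{51}\right) 0 = -4208 - 0 = -4208 + 0 = -4208$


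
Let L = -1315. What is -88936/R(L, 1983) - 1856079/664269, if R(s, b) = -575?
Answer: 19336727453/127318225 ≈ 151.88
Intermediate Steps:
-88936/R(L, 1983) - 1856079/664269 = -88936/(-575) - 1856079/664269 = -88936*(-1/575) - 1856079*1/664269 = 88936/575 - 618693/221423 = 19336727453/127318225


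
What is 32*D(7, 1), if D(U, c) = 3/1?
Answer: 96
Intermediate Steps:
D(U, c) = 3 (D(U, c) = 3*1 = 3)
32*D(7, 1) = 32*3 = 96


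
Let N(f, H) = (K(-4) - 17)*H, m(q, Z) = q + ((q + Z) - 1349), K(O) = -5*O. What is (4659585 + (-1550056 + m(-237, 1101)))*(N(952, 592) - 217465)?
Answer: -670535473023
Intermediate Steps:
m(q, Z) = -1349 + Z + 2*q (m(q, Z) = q + ((Z + q) - 1349) = q + (-1349 + Z + q) = -1349 + Z + 2*q)
N(f, H) = 3*H (N(f, H) = (-5*(-4) - 17)*H = (20 - 17)*H = 3*H)
(4659585 + (-1550056 + m(-237, 1101)))*(N(952, 592) - 217465) = (4659585 + (-1550056 + (-1349 + 1101 + 2*(-237))))*(3*592 - 217465) = (4659585 + (-1550056 + (-1349 + 1101 - 474)))*(1776 - 217465) = (4659585 + (-1550056 - 722))*(-215689) = (4659585 - 1550778)*(-215689) = 3108807*(-215689) = -670535473023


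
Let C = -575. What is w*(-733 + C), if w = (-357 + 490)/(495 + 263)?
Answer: -86982/379 ≈ -229.50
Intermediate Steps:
w = 133/758 ≈ 0.17546
w*(-733 + C) = 133*(-733 - 575)/758 = (133/758)*(-1308) = -86982/379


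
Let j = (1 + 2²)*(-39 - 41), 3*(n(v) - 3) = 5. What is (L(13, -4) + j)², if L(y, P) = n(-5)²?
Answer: 11587216/81 ≈ 1.4305e+5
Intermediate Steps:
n(v) = 14/3 (n(v) = 3 + (⅓)*5 = 3 + 5/3 = 14/3)
L(y, P) = 196/9 (L(y, P) = (14/3)² = 196/9)
j = -400 (j = (1 + 4)*(-80) = 5*(-80) = -400)
(L(13, -4) + j)² = (196/9 - 400)² = (-3404/9)² = 11587216/81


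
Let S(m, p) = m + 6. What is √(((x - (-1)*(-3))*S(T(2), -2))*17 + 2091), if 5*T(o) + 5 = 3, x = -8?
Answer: √26095/5 ≈ 32.308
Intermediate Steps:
T(o) = -⅖ (T(o) = -1 + (⅕)*3 = -1 + ⅗ = -⅖)
S(m, p) = 6 + m
√(((x - (-1)*(-3))*S(T(2), -2))*17 + 2091) = √(((-8 - (-1)*(-3))*(6 - ⅖))*17 + 2091) = √(((-8 - 1*3)*(28/5))*17 + 2091) = √(((-8 - 3)*(28/5))*17 + 2091) = √(-11*28/5*17 + 2091) = √(-308/5*17 + 2091) = √(-5236/5 + 2091) = √(5219/5) = √26095/5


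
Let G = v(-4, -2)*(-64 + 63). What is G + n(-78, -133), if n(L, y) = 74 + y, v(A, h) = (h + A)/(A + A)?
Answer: -239/4 ≈ -59.750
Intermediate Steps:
v(A, h) = (A + h)/(2*A) (v(A, h) = (A + h)/((2*A)) = (A + h)*(1/(2*A)) = (A + h)/(2*A))
G = -3/4 (G = ((1/2)*(-4 - 2)/(-4))*(-64 + 63) = ((1/2)*(-1/4)*(-6))*(-1) = (3/4)*(-1) = -3/4 ≈ -0.75000)
G + n(-78, -133) = -3/4 + (74 - 133) = -3/4 - 59 = -239/4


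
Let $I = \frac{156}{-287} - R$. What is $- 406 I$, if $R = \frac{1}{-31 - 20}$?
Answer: $\frac{444802}{2091} \approx 212.72$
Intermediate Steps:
$R = - \frac{1}{51}$ ($R = \frac{1}{-51} = - \frac{1}{51} \approx -0.019608$)
$I = - \frac{7669}{14637}$ ($I = \frac{156}{-287} - - \frac{1}{51} = 156 \left(- \frac{1}{287}\right) + \frac{1}{51} = - \frac{156}{287} + \frac{1}{51} = - \frac{7669}{14637} \approx -0.52395$)
$- 406 I = \left(-406\right) \left(- \frac{7669}{14637}\right) = \frac{444802}{2091}$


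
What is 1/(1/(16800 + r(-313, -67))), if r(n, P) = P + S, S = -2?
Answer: 16731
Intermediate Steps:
r(n, P) = -2 + P (r(n, P) = P - 2 = -2 + P)
1/(1/(16800 + r(-313, -67))) = 1/(1/(16800 + (-2 - 67))) = 1/(1/(16800 - 69)) = 1/(1/16731) = 16731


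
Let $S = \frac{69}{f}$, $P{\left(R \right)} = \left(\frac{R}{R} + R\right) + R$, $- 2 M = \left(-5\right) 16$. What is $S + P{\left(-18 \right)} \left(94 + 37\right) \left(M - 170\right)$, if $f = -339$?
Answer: $\frac{67353627}{113} \approx 5.9605 \cdot 10^{5}$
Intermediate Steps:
$M = 40$ ($M = - \frac{\left(-5\right) 16}{2} = \left(- \frac{1}{2}\right) \left(-80\right) = 40$)
$P{\left(R \right)} = 1 + 2 R$ ($P{\left(R \right)} = \left(1 + R\right) + R = 1 + 2 R$)
$S = - \frac{23}{113}$ ($S = \frac{69}{-339} = 69 \left(- \frac{1}{339}\right) = - \frac{23}{113} \approx -0.20354$)
$S + P{\left(-18 \right)} \left(94 + 37\right) \left(M - 170\right) = - \frac{23}{113} + \left(1 + 2 \left(-18\right)\right) \left(94 + 37\right) \left(40 - 170\right) = - \frac{23}{113} + \left(1 - 36\right) 131 \left(-130\right) = - \frac{23}{113} - -596050 = - \frac{23}{113} + 596050 = \frac{67353627}{113}$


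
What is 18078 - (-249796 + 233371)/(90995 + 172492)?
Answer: 1587778137/87829 ≈ 18078.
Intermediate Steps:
18078 - (-249796 + 233371)/(90995 + 172492) = 18078 - (-16425)/263487 = 18078 - 1*(-5475/87829) = 18078 + 5475/87829 = 1587778137/87829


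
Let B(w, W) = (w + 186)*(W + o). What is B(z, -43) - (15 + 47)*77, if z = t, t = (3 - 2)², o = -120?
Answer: -35255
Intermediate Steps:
t = 1 (t = 1² = 1)
z = 1
B(w, W) = (-120 + W)*(186 + w) (B(w, W) = (w + 186)*(W - 120) = (186 + w)*(-120 + W) = (-120 + W)*(186 + w))
B(z, -43) - (15 + 47)*77 = (-22320 - 120*1 + 186*(-43) - 43*1) - (15 + 47)*77 = (-22320 - 120 - 7998 - 43) - 62*77 = -30481 - 1*4774 = -30481 - 4774 = -35255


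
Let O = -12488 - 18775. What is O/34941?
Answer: -17/19 ≈ -0.89474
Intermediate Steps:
O = -31263
O/34941 = -31263/34941 = -31263*1/34941 = -17/19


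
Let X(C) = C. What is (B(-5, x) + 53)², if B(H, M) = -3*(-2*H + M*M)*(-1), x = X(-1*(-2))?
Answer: 9025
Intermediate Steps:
x = 2 (x = -1*(-2) = 2)
B(H, M) = -6*H + 3*M² (B(H, M) = -3*(-2*H + M²)*(-1) = -3*(M² - 2*H)*(-1) = (-3*M² + 6*H)*(-1) = -6*H + 3*M²)
(B(-5, x) + 53)² = ((-6*(-5) + 3*2²) + 53)² = ((30 + 3*4) + 53)² = ((30 + 12) + 53)² = (42 + 53)² = 95² = 9025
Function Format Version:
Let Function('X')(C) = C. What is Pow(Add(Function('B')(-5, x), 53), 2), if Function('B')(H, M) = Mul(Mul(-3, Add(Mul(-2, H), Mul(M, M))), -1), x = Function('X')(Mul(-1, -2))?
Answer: 9025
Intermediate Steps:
x = 2 (x = Mul(-1, -2) = 2)
Function('B')(H, M) = Add(Mul(-6, H), Mul(3, Pow(M, 2))) (Function('B')(H, M) = Mul(Mul(-3, Add(Mul(-2, H), Pow(M, 2))), -1) = Mul(Mul(-3, Add(Pow(M, 2), Mul(-2, H))), -1) = Mul(Add(Mul(-3, Pow(M, 2)), Mul(6, H)), -1) = Add(Mul(-6, H), Mul(3, Pow(M, 2))))
Pow(Add(Function('B')(-5, x), 53), 2) = Pow(Add(Add(Mul(-6, -5), Mul(3, Pow(2, 2))), 53), 2) = Pow(Add(Add(30, Mul(3, 4)), 53), 2) = Pow(Add(Add(30, 12), 53), 2) = Pow(Add(42, 53), 2) = Pow(95, 2) = 9025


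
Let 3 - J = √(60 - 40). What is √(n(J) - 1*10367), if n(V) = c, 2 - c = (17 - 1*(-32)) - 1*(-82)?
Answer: 16*I*√41 ≈ 102.45*I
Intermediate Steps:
c = -129 (c = 2 - ((17 - 1*(-32)) - 1*(-82)) = 2 - ((17 + 32) + 82) = 2 - (49 + 82) = 2 - 1*131 = 2 - 131 = -129)
J = 3 - 2*√5 (J = 3 - √(60 - 40) = 3 - √20 = 3 - 2*√5 ≈ -1.4721)
n(V) = -129
√(n(J) - 1*10367) = √(-129 - 1*10367) = √(-129 - 10367) = √(-10496) = 16*I*√41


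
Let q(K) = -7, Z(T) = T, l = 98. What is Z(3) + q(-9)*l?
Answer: -683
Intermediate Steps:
Z(3) + q(-9)*l = 3 - 7*98 = 3 - 686 = -683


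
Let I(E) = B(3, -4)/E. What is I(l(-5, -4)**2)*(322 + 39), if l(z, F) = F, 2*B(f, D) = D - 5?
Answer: -3249/32 ≈ -101.53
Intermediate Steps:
B(f, D) = -5/2 + D/2 (B(f, D) = (D - 5)/2 = (-5 + D)/2 = -5/2 + D/2)
I(E) = -9/(2*E) (I(E) = (-5/2 + (1/2)*(-4))/E = (-5/2 - 2)/E = -9/(2*E))
I(l(-5, -4)**2)*(322 + 39) = (-9/(2*((-4)**2)))*(322 + 39) = -9/2/16*361 = -9/2*1/16*361 = -9/32*361 = -3249/32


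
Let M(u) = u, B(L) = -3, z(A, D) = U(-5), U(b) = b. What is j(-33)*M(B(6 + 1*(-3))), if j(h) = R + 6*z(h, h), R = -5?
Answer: 105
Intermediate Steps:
z(A, D) = -5
j(h) = -35 (j(h) = -5 + 6*(-5) = -5 - 30 = -35)
j(-33)*M(B(6 + 1*(-3))) = -35*(-3) = 105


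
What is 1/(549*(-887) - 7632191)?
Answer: -1/8119154 ≈ -1.2317e-7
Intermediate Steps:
1/(549*(-887) - 7632191) = 1/(-486963 - 7632191) = 1/(-8119154) = -1/8119154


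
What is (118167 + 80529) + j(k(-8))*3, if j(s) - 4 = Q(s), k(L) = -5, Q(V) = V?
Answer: 198693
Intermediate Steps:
j(s) = 4 + s
(118167 + 80529) + j(k(-8))*3 = (118167 + 80529) + (4 - 5)*3 = 198696 - 1*3 = 198696 - 3 = 198693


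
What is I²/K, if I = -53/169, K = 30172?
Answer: 2809/861742492 ≈ 3.2597e-6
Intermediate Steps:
I = -53/169 (I = -53*1/169 = -53/169 ≈ -0.31361)
I²/K = (-53/169)²/30172 = (2809/28561)*(1/30172) = 2809/861742492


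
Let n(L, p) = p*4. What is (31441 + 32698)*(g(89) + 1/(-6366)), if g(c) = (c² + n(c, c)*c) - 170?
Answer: 16101660382051/6366 ≈ 2.5293e+9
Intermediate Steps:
n(L, p) = 4*p
g(c) = -170 + 5*c² (g(c) = (c² + (4*c)*c) - 170 = (c² + 4*c²) - 170 = 5*c² - 170 = -170 + 5*c²)
(31441 + 32698)*(g(89) + 1/(-6366)) = (31441 + 32698)*((-170 + 5*89²) + 1/(-6366)) = 64139*((-170 + 5*7921) - 1/6366) = 64139*((-170 + 39605) - 1/6366) = 64139*(39435 - 1/6366) = 64139*(251043209/6366) = 16101660382051/6366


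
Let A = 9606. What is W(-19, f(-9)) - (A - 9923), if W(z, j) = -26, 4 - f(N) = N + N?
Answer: 291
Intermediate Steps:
f(N) = 4 - 2*N (f(N) = 4 - (N + N) = 4 - 2*N)
W(-19, f(-9)) - (A - 9923) = -26 - (9606 - 9923) = -26 - 1*(-317) = -26 + 317 = 291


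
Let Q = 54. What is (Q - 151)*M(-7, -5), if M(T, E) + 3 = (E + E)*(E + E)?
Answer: -9409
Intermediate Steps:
M(T, E) = -3 + 4*E² (M(T, E) = -3 + (E + E)*(E + E) = -3 + (2*E)*(2*E) = -3 + 4*E²)
(Q - 151)*M(-7, -5) = (54 - 151)*(-3 + 4*(-5)²) = -97*(-3 + 4*25) = -97*(-3 + 100) = -97*97 = -9409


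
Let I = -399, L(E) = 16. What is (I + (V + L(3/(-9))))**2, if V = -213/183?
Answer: 549152356/3721 ≈ 1.4758e+5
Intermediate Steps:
V = -71/61 (V = -213*1/183 = -71/61 ≈ -1.1639)
(I + (V + L(3/(-9))))**2 = (-399 + (-71/61 + 16))**2 = (-399 + 905/61)**2 = (-23434/61)**2 = 549152356/3721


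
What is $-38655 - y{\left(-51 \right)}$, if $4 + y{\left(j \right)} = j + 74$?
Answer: $-38674$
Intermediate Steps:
$y{\left(j \right)} = 70 + j$ ($y{\left(j \right)} = -4 + \left(j + 74\right) = -4 + \left(74 + j\right) = 70 + j$)
$-38655 - y{\left(-51 \right)} = -38655 - \left(70 - 51\right) = -38655 - 19 = -38674$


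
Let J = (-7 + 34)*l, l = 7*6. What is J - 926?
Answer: 208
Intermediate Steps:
l = 42
J = 1134 (J = (-7 + 34)*42 = 27*42 = 1134)
J - 926 = 1134 - 926 = 208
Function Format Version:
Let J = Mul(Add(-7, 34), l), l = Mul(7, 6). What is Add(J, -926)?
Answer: 208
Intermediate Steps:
l = 42
J = 1134 (J = Mul(Add(-7, 34), 42) = Mul(27, 42) = 1134)
Add(J, -926) = Add(1134, -926) = 208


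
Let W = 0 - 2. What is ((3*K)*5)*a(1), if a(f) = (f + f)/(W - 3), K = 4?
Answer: -24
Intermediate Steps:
W = -2
a(f) = -2*f/5 (a(f) = (f + f)/(-2 - 3) = (2*f)/(-5) = (2*f)*(-⅕) = -2*f/5)
((3*K)*5)*a(1) = ((3*4)*5)*(-⅖*1) = (12*5)*(-⅖) = 60*(-⅖) = -24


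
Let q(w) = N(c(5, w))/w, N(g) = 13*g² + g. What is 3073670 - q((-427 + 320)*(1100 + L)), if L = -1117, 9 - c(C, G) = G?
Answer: 5548418240/1819 ≈ 3.0503e+6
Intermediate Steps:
c(C, G) = 9 - G
N(g) = g + 13*g²
q(w) = (9 - w)*(118 - 13*w)/w (q(w) = ((9 - w)*(1 + 13*(9 - w)))/w = ((9 - w)*(1 + (117 - 13*w)))/w = ((9 - w)*(118 - 13*w))/w = (9 - w)*(118 - 13*w)/w)
3073670 - q((-427 + 320)*(1100 + L)) = 3073670 - (-235 + 13*((-427 + 320)*(1100 - 1117)) + 1062/(((-427 + 320)*(1100 - 1117)))) = 3073670 - (-235 + 13*(-107*(-17)) + 1062/((-107*(-17)))) = 3073670 - (-235 + 13*1819 + 1062/1819) = 3073670 - (-235 + 23647 + 1062*(1/1819)) = 3073670 - (-235 + 23647 + 1062/1819) = 3073670 - 1*42587490/1819 = 3073670 - 42587490/1819 = 5548418240/1819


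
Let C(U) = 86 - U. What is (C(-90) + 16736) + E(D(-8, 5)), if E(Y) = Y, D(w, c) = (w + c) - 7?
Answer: 16902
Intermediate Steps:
D(w, c) = -7 + c + w (D(w, c) = (c + w) - 7 = -7 + c + w)
(C(-90) + 16736) + E(D(-8, 5)) = ((86 - 1*(-90)) + 16736) + (-7 + 5 - 8) = ((86 + 90) + 16736) - 10 = (176 + 16736) - 10 = 16912 - 10 = 16902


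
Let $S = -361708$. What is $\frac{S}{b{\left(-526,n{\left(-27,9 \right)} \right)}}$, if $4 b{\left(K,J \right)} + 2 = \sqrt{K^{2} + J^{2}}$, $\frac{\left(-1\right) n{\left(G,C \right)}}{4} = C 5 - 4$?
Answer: $- \frac{180854}{18973} - \frac{180854 \sqrt{75893}}{18973} \approx -2635.5$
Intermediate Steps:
$n{\left(G,C \right)} = 16 - 20 C$ ($n{\left(G,C \right)} = - 4 \left(C 5 - 4\right) = - 4 \left(5 C - 4\right) = - 4 \left(-4 + 5 C\right) = 16 - 20 C$)
$b{\left(K,J \right)} = - \frac{1}{2} + \frac{\sqrt{J^{2} + K^{2}}}{4}$ ($b{\left(K,J \right)} = - \frac{1}{2} + \frac{\sqrt{K^{2} + J^{2}}}{4} = - \frac{1}{2} + \frac{\sqrt{J^{2} + K^{2}}}{4}$)
$\frac{S}{b{\left(-526,n{\left(-27,9 \right)} \right)}} = - \frac{361708}{- \frac{1}{2} + \frac{\sqrt{\left(16 - 180\right)^{2} + \left(-526\right)^{2}}}{4}} = - \frac{361708}{- \frac{1}{2} + \frac{\sqrt{\left(16 - 180\right)^{2} + 276676}}{4}} = - \frac{361708}{- \frac{1}{2} + \frac{\sqrt{\left(-164\right)^{2} + 276676}}{4}} = - \frac{361708}{- \frac{1}{2} + \frac{\sqrt{26896 + 276676}}{4}} = - \frac{361708}{- \frac{1}{2} + \frac{\sqrt{303572}}{4}} = - \frac{361708}{- \frac{1}{2} + \frac{2 \sqrt{75893}}{4}} = - \frac{361708}{- \frac{1}{2} + \frac{\sqrt{75893}}{2}}$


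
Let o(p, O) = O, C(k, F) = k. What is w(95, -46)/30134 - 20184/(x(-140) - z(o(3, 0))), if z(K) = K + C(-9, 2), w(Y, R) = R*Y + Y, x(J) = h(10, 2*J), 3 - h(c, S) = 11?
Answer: -32012049/1586 ≈ -20184.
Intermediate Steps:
h(c, S) = -8 (h(c, S) = 3 - 1*11 = 3 - 11 = -8)
x(J) = -8
w(Y, R) = Y + R*Y
z(K) = -9 + K (z(K) = K - 9 = -9 + K)
w(95, -46)/30134 - 20184/(x(-140) - z(o(3, 0))) = (95*(1 - 46))/30134 - 20184/(-8 - (-9 + 0)) = (95*(-45))*(1/30134) - 20184/(-8 - 1*(-9)) = -4275*1/30134 - 20184/(-8 + 9) = -225/1586 - 20184/1 = -225/1586 - 20184*1 = -225/1586 - 20184 = -32012049/1586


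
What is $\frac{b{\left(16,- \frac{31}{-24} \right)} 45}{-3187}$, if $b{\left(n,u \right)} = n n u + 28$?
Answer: $- \frac{16140}{3187} \approx -5.0643$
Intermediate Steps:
$b{\left(n,u \right)} = 28 + u n^{2}$ ($b{\left(n,u \right)} = n^{2} u + 28 = u n^{2} + 28 = 28 + u n^{2}$)
$\frac{b{\left(16,- \frac{31}{-24} \right)} 45}{-3187} = \frac{\left(28 + - \frac{31}{-24} \cdot 16^{2}\right) 45}{-3187} = \left(28 + \left(-31\right) \left(- \frac{1}{24}\right) 256\right) 45 \left(- \frac{1}{3187}\right) = \left(28 + \frac{31}{24} \cdot 256\right) 45 \left(- \frac{1}{3187}\right) = \left(28 + \frac{992}{3}\right) 45 \left(- \frac{1}{3187}\right) = \frac{1076}{3} \cdot 45 \left(- \frac{1}{3187}\right) = 16140 \left(- \frac{1}{3187}\right) = - \frac{16140}{3187}$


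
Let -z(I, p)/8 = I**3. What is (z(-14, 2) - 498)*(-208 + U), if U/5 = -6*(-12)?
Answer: 3261008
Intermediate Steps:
z(I, p) = -8*I**3
U = 360 (U = 5*(-6*(-12)) = 5*72 = 360)
(z(-14, 2) - 498)*(-208 + U) = (-8*(-14)**3 - 498)*(-208 + 360) = (-8*(-2744) - 498)*152 = (21952 - 498)*152 = 21454*152 = 3261008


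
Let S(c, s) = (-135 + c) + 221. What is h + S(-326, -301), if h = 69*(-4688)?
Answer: -323712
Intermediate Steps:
S(c, s) = 86 + c
h = -323472
h + S(-326, -301) = -323472 + (86 - 326) = -323472 - 240 = -323712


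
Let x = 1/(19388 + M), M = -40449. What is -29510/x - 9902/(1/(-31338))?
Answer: 931818986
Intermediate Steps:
x = -1/21061 (x = 1/(19388 - 40449) = 1/(-21061) = -1/21061 ≈ -4.7481e-5)
-29510/x - 9902/(1/(-31338)) = -29510/(-1/21061) - 9902/(1/(-31338)) = -29510*(-21061) - 9902/(-1/31338) = 621510110 - 9902*(-31338) = 621510110 + 310308876 = 931818986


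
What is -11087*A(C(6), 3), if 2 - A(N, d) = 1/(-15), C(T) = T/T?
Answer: -343697/15 ≈ -22913.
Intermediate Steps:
C(T) = 1
A(N, d) = 31/15 (A(N, d) = 2 - 1/(-15) = 2 - 1*(-1/15) = 2 + 1/15 = 31/15)
-11087*A(C(6), 3) = -11087*31/15 = -343697/15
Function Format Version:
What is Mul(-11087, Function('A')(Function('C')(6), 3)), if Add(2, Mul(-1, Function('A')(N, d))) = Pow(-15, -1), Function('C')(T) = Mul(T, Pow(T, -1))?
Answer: Rational(-343697, 15) ≈ -22913.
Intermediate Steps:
Function('C')(T) = 1
Function('A')(N, d) = Rational(31, 15) (Function('A')(N, d) = Add(2, Mul(-1, Pow(-15, -1))) = Add(2, Mul(-1, Rational(-1, 15))) = Add(2, Rational(1, 15)) = Rational(31, 15))
Mul(-11087, Function('A')(Function('C')(6), 3)) = Mul(-11087, Rational(31, 15)) = Rational(-343697, 15)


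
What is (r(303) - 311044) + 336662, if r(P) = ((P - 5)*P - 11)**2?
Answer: 8151045707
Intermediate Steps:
r(P) = (-11 + P*(-5 + P))**2 (r(P) = ((-5 + P)*P - 11)**2 = (P*(-5 + P) - 11)**2 = (-11 + P*(-5 + P))**2)
(r(303) - 311044) + 336662 = ((11 - 1*303**2 + 5*303)**2 - 311044) + 336662 = ((11 - 1*91809 + 1515)**2 - 311044) + 336662 = ((11 - 91809 + 1515)**2 - 311044) + 336662 = ((-90283)**2 - 311044) + 336662 = (8151020089 - 311044) + 336662 = 8150709045 + 336662 = 8151045707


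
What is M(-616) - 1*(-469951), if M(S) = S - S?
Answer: 469951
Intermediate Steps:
M(S) = 0
M(-616) - 1*(-469951) = 0 - 1*(-469951) = 0 + 469951 = 469951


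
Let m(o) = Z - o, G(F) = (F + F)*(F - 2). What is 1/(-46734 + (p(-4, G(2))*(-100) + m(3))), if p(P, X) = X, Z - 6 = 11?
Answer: -1/46720 ≈ -2.1404e-5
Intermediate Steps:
G(F) = 2*F*(-2 + F) (G(F) = (2*F)*(-2 + F) = 2*F*(-2 + F))
Z = 17 (Z = 6 + 11 = 17)
m(o) = 17 - o
1/(-46734 + (p(-4, G(2))*(-100) + m(3))) = 1/(-46734 + ((2*2*(-2 + 2))*(-100) + (17 - 1*3))) = 1/(-46734 + ((2*2*0)*(-100) + (17 - 3))) = 1/(-46734 + (0*(-100) + 14)) = 1/(-46734 + (0 + 14)) = 1/(-46734 + 14) = 1/(-46720) = -1/46720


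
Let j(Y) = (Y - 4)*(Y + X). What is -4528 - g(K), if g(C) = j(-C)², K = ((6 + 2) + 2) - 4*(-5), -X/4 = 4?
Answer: -2450624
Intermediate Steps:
X = -16 (X = -4*4 = -16)
K = 30 (K = (8 + 2) + 20 = 10 + 20 = 30)
j(Y) = (-16 + Y)*(-4 + Y) (j(Y) = (Y - 4)*(Y - 16) = (-4 + Y)*(-16 + Y) = (-16 + Y)*(-4 + Y))
g(C) = (64 + C² + 20*C)² (g(C) = (64 + (-C)² - (-20)*C)² = (64 + C² + 20*C)²)
-4528 - g(K) = -4528 - (64 + 30² + 20*30)² = -4528 - (64 + 900 + 600)² = -4528 - 1*1564² = -4528 - 1*2446096 = -4528 - 2446096 = -2450624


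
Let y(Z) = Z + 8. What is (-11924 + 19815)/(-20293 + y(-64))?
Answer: -7891/20349 ≈ -0.38778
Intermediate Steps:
y(Z) = 8 + Z
(-11924 + 19815)/(-20293 + y(-64)) = (-11924 + 19815)/(-20293 + (8 - 64)) = 7891/(-20293 - 56) = 7891/(-20349) = 7891*(-1/20349) = -7891/20349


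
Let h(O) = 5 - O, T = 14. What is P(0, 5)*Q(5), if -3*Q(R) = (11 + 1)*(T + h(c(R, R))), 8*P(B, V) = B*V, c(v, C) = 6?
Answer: 0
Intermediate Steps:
P(B, V) = B*V/8 (P(B, V) = (B*V)/8 = B*V/8)
Q(R) = -52 (Q(R) = -(11 + 1)*(14 + (5 - 1*6))/3 = -4*(14 + (5 - 6)) = -4*(14 - 1) = -4*13 = -⅓*156 = -52)
P(0, 5)*Q(5) = ((⅛)*0*5)*(-52) = 0*(-52) = 0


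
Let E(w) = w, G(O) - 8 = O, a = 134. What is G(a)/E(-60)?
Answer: -71/30 ≈ -2.3667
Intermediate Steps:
G(O) = 8 + O
G(a)/E(-60) = (8 + 134)/(-60) = 142*(-1/60) = -71/30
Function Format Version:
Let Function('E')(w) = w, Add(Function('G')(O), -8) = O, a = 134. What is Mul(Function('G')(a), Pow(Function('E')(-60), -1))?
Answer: Rational(-71, 30) ≈ -2.3667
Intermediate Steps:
Function('G')(O) = Add(8, O)
Mul(Function('G')(a), Pow(Function('E')(-60), -1)) = Mul(Add(8, 134), Pow(-60, -1)) = Mul(142, Rational(-1, 60)) = Rational(-71, 30)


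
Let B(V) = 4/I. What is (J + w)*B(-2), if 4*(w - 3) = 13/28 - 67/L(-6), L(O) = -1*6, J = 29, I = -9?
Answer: -11729/756 ≈ -15.515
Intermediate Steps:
L(O) = -6
B(V) = -4/9 (B(V) = 4/(-9) = 4*(-⅑) = -4/9)
w = 1985/336 (w = 3 + (13/28 - 67/(-6))/4 = 3 + (13*(1/28) - 67*(-⅙))/4 = 3 + (13/28 + 67/6)/4 = 3 + (¼)*(977/84) = 3 + 977/336 = 1985/336 ≈ 5.9077)
(J + w)*B(-2) = (29 + 1985/336)*(-4/9) = (11729/336)*(-4/9) = -11729/756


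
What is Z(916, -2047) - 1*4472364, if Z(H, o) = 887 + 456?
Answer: -4471021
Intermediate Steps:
Z(H, o) = 1343
Z(916, -2047) - 1*4472364 = 1343 - 1*4472364 = 1343 - 4472364 = -4471021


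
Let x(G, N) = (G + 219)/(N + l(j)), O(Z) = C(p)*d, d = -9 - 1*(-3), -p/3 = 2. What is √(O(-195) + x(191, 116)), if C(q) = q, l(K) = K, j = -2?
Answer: √128649/57 ≈ 6.2926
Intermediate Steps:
p = -6 (p = -3*2 = -6)
d = -6 (d = -9 + 3 = -6)
O(Z) = 36 (O(Z) = -6*(-6) = 36)
x(G, N) = (219 + G)/(-2 + N) (x(G, N) = (G + 219)/(N - 2) = (219 + G)/(-2 + N))
√(O(-195) + x(191, 116)) = √(36 + (219 + 191)/(-2 + 116)) = √(36 + 410/114) = √(36 + (1/114)*410) = √(36 + 205/57) = √(2257/57) = √128649/57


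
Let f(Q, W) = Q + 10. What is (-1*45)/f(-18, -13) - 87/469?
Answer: 20409/3752 ≈ 5.4395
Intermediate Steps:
f(Q, W) = 10 + Q
(-1*45)/f(-18, -13) - 87/469 = (-1*45)/(10 - 18) - 87/469 = -45/(-8) - 87*1/469 = -45*(-⅛) - 87/469 = 45/8 - 87/469 = 20409/3752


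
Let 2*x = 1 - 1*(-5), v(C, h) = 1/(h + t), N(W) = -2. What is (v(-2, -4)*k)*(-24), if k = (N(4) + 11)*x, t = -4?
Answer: 81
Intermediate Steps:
v(C, h) = 1/(-4 + h) (v(C, h) = 1/(h - 4) = 1/(-4 + h))
x = 3 (x = (1 - 1*(-5))/2 = (1 + 5)/2 = (1/2)*6 = 3)
k = 27 (k = (-2 + 11)*3 = 9*3 = 27)
(v(-2, -4)*k)*(-24) = (27/(-4 - 4))*(-24) = (27/(-8))*(-24) = -1/8*27*(-24) = -27/8*(-24) = 81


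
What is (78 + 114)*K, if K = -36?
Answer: -6912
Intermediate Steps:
(78 + 114)*K = (78 + 114)*(-36) = 192*(-36) = -6912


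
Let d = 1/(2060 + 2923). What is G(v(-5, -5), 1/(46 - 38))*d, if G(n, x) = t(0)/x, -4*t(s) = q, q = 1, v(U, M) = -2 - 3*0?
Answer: -2/4983 ≈ -0.00040136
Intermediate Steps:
v(U, M) = -2 (v(U, M) = -2 + 0 = -2)
t(s) = -¼ (t(s) = -¼*1 = -¼)
G(n, x) = -1/(4*x)
d = 1/4983 ≈ 0.00020068
G(v(-5, -5), 1/(46 - 38))*d = -1/(4*(1/(46 - 38)))*(1/4983) = -1/(4*(1/8))*(1/4983) = -1/(4*⅛)*(1/4983) = -¼*8*(1/4983) = -2*1/4983 = -2/4983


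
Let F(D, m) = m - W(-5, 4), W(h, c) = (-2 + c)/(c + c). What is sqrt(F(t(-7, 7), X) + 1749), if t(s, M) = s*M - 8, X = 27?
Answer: sqrt(7103)/2 ≈ 42.140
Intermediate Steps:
W(h, c) = (-2 + c)/(2*c) (W(h, c) = (-2 + c)/((2*c)) = (-2 + c)*(1/(2*c)) = (-2 + c)/(2*c))
t(s, M) = -8 + M*s (t(s, M) = M*s - 8 = -8 + M*s)
F(D, m) = -1/4 + m (F(D, m) = m - (-2 + 4)/(2*4) = m - 2/(2*4) = m - 1*1/4 = m - 1/4 = -1/4 + m)
sqrt(F(t(-7, 7), X) + 1749) = sqrt((-1/4 + 27) + 1749) = sqrt(107/4 + 1749) = sqrt(7103/4) = sqrt(7103)/2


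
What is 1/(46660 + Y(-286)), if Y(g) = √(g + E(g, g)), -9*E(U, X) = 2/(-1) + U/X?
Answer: 419940/19594402973 - 3*I*√2573/19594402973 ≈ 2.1432e-5 - 7.7662e-9*I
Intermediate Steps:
E(U, X) = 2/9 - U/(9*X) (E(U, X) = -(2/(-1) + U/X)/9 = -(2*(-1) + U/X)/9 = -(-2 + U/X)/9 = 2/9 - U/(9*X))
Y(g) = √(⅑ + g) (Y(g) = √(g + (-g + 2*g)/(9*g)) = √(g + g/(9*g)) = √(g + ⅑) = √(⅑ + g))
1/(46660 + Y(-286)) = 1/(46660 + √(1 + 9*(-286))/3) = 1/(46660 + √(1 - 2574)/3) = 1/(46660 + √(-2573)/3) = 1/(46660 + (I*√2573)/3) = 1/(46660 + I*√2573/3)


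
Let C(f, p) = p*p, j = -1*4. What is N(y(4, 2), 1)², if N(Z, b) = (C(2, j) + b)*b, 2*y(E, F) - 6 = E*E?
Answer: 289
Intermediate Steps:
y(E, F) = 3 + E²/2 (y(E, F) = 3 + (E*E)/2 = 3 + E²/2)
j = -4
C(f, p) = p²
N(Z, b) = b*(16 + b) (N(Z, b) = ((-4)² + b)*b = (16 + b)*b = b*(16 + b))
N(y(4, 2), 1)² = (1*(16 + 1))² = (1*17)² = 17² = 289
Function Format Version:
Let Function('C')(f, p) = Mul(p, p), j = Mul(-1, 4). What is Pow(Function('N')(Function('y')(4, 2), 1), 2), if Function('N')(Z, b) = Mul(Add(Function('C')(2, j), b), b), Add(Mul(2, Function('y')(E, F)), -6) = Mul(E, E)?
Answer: 289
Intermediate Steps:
Function('y')(E, F) = Add(3, Mul(Rational(1, 2), Pow(E, 2))) (Function('y')(E, F) = Add(3, Mul(Rational(1, 2), Mul(E, E))) = Add(3, Mul(Rational(1, 2), Pow(E, 2))))
j = -4
Function('C')(f, p) = Pow(p, 2)
Function('N')(Z, b) = Mul(b, Add(16, b)) (Function('N')(Z, b) = Mul(Add(Pow(-4, 2), b), b) = Mul(Add(16, b), b) = Mul(b, Add(16, b)))
Pow(Function('N')(Function('y')(4, 2), 1), 2) = Pow(Mul(1, Add(16, 1)), 2) = Pow(Mul(1, 17), 2) = Pow(17, 2) = 289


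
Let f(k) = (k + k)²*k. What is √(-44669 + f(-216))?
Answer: I*√40355453 ≈ 6352.6*I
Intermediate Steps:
f(k) = 4*k³ (f(k) = (2*k)²*k = (4*k²)*k = 4*k³)
√(-44669 + f(-216)) = √(-44669 + 4*(-216)³) = √(-44669 + 4*(-10077696)) = √(-44669 - 40310784) = √(-40355453) = I*√40355453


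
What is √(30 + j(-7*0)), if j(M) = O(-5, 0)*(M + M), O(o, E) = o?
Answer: √30 ≈ 5.4772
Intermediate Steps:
j(M) = -10*M (j(M) = -5*(M + M) = -10*M)
√(30 + j(-7*0)) = √(30 - (-70)*0) = √(30 - 10*0) = √(30 + 0) = √30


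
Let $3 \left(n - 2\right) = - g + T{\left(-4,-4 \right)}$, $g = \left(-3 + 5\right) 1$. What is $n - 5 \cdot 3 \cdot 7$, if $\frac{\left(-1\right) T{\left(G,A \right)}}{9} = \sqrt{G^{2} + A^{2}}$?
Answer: $- \frac{311}{3} - 12 \sqrt{2} \approx -120.64$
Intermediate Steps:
$T{\left(G,A \right)} = - 9 \sqrt{A^{2} + G^{2}}$ ($T{\left(G,A \right)} = - 9 \sqrt{G^{2} + A^{2}} = - 9 \sqrt{A^{2} + G^{2}}$)
$g = 2$ ($g = 2 \cdot 1 = 2$)
$n = \frac{4}{3} - 12 \sqrt{2}$ ($n = 2 + \frac{\left(-1\right) 2 - 9 \sqrt{\left(-4\right)^{2} + \left(-4\right)^{2}}}{3} = 2 + \frac{-2 - 9 \sqrt{16 + 16}}{3} = 2 + \frac{-2 - 9 \sqrt{32}}{3} = 2 + \frac{-2 - 9 \cdot 4 \sqrt{2}}{3} = 2 + \frac{-2 - 36 \sqrt{2}}{3} = 2 - \left(\frac{2}{3} + 12 \sqrt{2}\right) = \frac{4}{3} - 12 \sqrt{2} \approx -15.637$)
$n - 5 \cdot 3 \cdot 7 = \left(\frac{4}{3} - 12 \sqrt{2}\right) - 5 \cdot 3 \cdot 7 = \left(\frac{4}{3} - 12 \sqrt{2}\right) - 105 = - \frac{311}{3} - 12 \sqrt{2}$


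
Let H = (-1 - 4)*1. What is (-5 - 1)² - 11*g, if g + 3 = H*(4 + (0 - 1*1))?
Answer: 234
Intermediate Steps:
H = -5 (H = -5*1 = -5)
g = -18 (g = -3 - 5*(4 + (0 - 1*1)) = -3 - 5*(4 + (0 - 1)) = -3 - 5*(4 - 1) = -3 - 5*3 = -3 - 15 = -18)
(-5 - 1)² - 11*g = (-5 - 1)² - 11*(-18) = (-6)² + 198 = 36 + 198 = 234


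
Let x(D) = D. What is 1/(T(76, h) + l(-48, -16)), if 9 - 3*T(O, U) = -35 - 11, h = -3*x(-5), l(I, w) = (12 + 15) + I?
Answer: -3/8 ≈ -0.37500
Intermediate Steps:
l(I, w) = 27 + I
h = 15 (h = -3*(-5) = 15)
T(O, U) = 55/3 (T(O, U) = 3 - (-35 - 11)/3 = 3 - ⅓*(-46) = 3 + 46/3 = 55/3)
1/(T(76, h) + l(-48, -16)) = 1/(55/3 + (27 - 48)) = 1/(55/3 - 21) = 1/(-8/3) = -3/8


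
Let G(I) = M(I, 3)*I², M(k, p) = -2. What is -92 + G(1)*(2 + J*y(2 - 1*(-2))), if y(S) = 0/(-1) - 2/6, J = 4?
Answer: -280/3 ≈ -93.333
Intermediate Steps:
G(I) = -2*I²
y(S) = -⅓ (y(S) = 0*(-1) - 2*⅙ = 0 - ⅓ = -⅓)
-92 + G(1)*(2 + J*y(2 - 1*(-2))) = -92 + (-2*1²)*(2 + 4*(-⅓)) = -92 + (-2*1)*(2 - 4/3) = -92 - 2*⅔ = -92 - 4/3 = -280/3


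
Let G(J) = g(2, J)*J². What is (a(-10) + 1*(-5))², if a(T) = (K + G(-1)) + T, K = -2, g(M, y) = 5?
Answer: 144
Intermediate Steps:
G(J) = 5*J²
a(T) = 3 + T (a(T) = (-2 + 5*(-1)²) + T = (-2 + 5*1) + T = (-2 + 5) + T = 3 + T)
(a(-10) + 1*(-5))² = ((3 - 10) + 1*(-5))² = (-7 - 5)² = (-12)² = 144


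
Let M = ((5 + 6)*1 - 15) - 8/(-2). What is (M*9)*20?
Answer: 0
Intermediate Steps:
M = 0 (M = (11*1 - 15) - 8*(-1/2) = (11 - 15) + 4 = -4 + 4 = 0)
(M*9)*20 = (0*9)*20 = 0*20 = 0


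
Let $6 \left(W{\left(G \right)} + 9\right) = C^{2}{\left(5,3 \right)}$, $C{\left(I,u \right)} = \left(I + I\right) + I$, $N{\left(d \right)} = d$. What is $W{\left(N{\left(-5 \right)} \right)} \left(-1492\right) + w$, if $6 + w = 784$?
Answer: $-41744$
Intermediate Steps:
$w = 778$ ($w = -6 + 784 = 778$)
$C{\left(I,u \right)} = 3 I$ ($C{\left(I,u \right)} = 2 I + I = 3 I$)
$W{\left(G \right)} = \frac{57}{2}$ ($W{\left(G \right)} = -9 + \frac{\left(3 \cdot 5\right)^{2}}{6} = -9 + \frac{15^{2}}{6} = -9 + \frac{1}{6} \cdot 225 = -9 + \frac{75}{2} = \frac{57}{2}$)
$W{\left(N{\left(-5 \right)} \right)} \left(-1492\right) + w = \frac{57}{2} \left(-1492\right) + 778 = -42522 + 778 = -41744$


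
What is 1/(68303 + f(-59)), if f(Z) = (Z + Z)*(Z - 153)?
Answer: 1/93319 ≈ 1.0716e-5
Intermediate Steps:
f(Z) = 2*Z*(-153 + Z) (f(Z) = (2*Z)*(-153 + Z) = 2*Z*(-153 + Z))
1/(68303 + f(-59)) = 1/(68303 + 2*(-59)*(-153 - 59)) = 1/(68303 + 2*(-59)*(-212)) = 1/(68303 + 25016) = 1/93319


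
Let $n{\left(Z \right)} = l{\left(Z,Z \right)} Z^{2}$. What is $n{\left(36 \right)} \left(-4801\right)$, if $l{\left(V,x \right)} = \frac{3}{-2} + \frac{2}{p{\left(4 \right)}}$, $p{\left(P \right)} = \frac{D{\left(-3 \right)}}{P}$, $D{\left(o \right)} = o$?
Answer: $25925400$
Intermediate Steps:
$p{\left(P \right)} = - \frac{3}{P}$
$l{\left(V,x \right)} = - \frac{25}{6}$ ($l{\left(V,x \right)} = \frac{3}{-2} + \frac{2}{\left(-3\right) \frac{1}{4}} = 3 \left(- \frac{1}{2}\right) + \frac{2}{\left(-3\right) \frac{1}{4}} = - \frac{3}{2} + \frac{2}{- \frac{3}{4}} = - \frac{3}{2} + 2 \left(- \frac{4}{3}\right) = - \frac{3}{2} - \frac{8}{3} = - \frac{25}{6}$)
$n{\left(Z \right)} = - \frac{25 Z^{2}}{6}$
$n{\left(36 \right)} \left(-4801\right) = - \frac{25 \cdot 36^{2}}{6} \left(-4801\right) = \left(- \frac{25}{6}\right) 1296 \left(-4801\right) = \left(-5400\right) \left(-4801\right) = 25925400$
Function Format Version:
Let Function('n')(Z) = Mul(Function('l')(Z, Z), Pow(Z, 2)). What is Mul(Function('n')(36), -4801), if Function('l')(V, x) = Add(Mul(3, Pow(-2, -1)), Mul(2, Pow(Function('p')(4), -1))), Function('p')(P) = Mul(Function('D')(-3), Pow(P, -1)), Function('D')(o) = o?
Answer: 25925400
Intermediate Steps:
Function('p')(P) = Mul(-3, Pow(P, -1))
Function('l')(V, x) = Rational(-25, 6) (Function('l')(V, x) = Add(Mul(3, Pow(-2, -1)), Mul(2, Pow(Mul(-3, Pow(4, -1)), -1))) = Add(Mul(3, Rational(-1, 2)), Mul(2, Pow(Mul(-3, Rational(1, 4)), -1))) = Add(Rational(-3, 2), Mul(2, Pow(Rational(-3, 4), -1))) = Add(Rational(-3, 2), Mul(2, Rational(-4, 3))) = Add(Rational(-3, 2), Rational(-8, 3)) = Rational(-25, 6))
Function('n')(Z) = Mul(Rational(-25, 6), Pow(Z, 2))
Mul(Function('n')(36), -4801) = Mul(Mul(Rational(-25, 6), Pow(36, 2)), -4801) = Mul(Mul(Rational(-25, 6), 1296), -4801) = Mul(-5400, -4801) = 25925400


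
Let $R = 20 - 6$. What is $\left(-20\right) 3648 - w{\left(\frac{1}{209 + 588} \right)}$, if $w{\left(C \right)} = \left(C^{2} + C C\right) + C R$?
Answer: $- \frac{46344859800}{635209} \approx -72960.0$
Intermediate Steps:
$R = 14$ ($R = 20 - 6 = 14$)
$w{\left(C \right)} = 2 C^{2} + 14 C$ ($w{\left(C \right)} = \left(C^{2} + C C\right) + C 14 = \left(C^{2} + C^{2}\right) + 14 C = 2 C^{2} + 14 C$)
$\left(-20\right) 3648 - w{\left(\frac{1}{209 + 588} \right)} = \left(-20\right) 3648 - \frac{2 \left(7 + \frac{1}{209 + 588}\right)}{209 + 588} = -72960 - \frac{2 \left(7 + \frac{1}{797}\right)}{797} = -72960 - 2 \cdot \frac{1}{797} \left(7 + \frac{1}{797}\right) = -72960 - 2 \cdot \frac{1}{797} \cdot \frac{5580}{797} = -72960 - \frac{11160}{635209} = - \frac{46344859800}{635209}$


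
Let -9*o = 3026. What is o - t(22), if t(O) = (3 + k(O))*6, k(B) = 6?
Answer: -3512/9 ≈ -390.22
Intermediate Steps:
o = -3026/9 (o = -⅑*3026 = -3026/9 ≈ -336.22)
t(O) = 54 (t(O) = (3 + 6)*6 = 9*6 = 54)
o - t(22) = -3026/9 - 1*54 = -3026/9 - 54 = -3512/9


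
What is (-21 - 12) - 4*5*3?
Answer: -93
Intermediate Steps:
(-21 - 12) - 4*5*3 = -33 - 20*3 = -33 - 60 = -93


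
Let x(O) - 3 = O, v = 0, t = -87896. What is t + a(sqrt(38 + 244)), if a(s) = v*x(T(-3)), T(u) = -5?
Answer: -87896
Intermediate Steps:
x(O) = 3 + O
a(s) = 0 (a(s) = 0*(3 - 5) = 0*(-2) = 0)
t + a(sqrt(38 + 244)) = -87896 + 0 = -87896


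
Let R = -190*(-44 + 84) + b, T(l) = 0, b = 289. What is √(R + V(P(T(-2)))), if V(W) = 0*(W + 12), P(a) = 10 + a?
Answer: I*√7311 ≈ 85.504*I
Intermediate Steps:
V(W) = 0 (V(W) = 0*(12 + W) = 0)
R = -7311 (R = -190*(-44 + 84) + 289 = -190*40 + 289 = -7600 + 289 = -7311)
√(R + V(P(T(-2)))) = √(-7311 + 0) = √(-7311) = I*√7311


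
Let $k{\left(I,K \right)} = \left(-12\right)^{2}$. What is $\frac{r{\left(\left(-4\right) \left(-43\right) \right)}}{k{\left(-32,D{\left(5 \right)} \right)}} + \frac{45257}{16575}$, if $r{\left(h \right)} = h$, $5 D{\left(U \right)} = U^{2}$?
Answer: $\frac{780659}{198900} \approx 3.9249$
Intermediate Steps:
$D{\left(U \right)} = \frac{U^{2}}{5}$
$k{\left(I,K \right)} = 144$
$\frac{r{\left(\left(-4\right) \left(-43\right) \right)}}{k{\left(-32,D{\left(5 \right)} \right)}} + \frac{45257}{16575} = \frac{\left(-4\right) \left(-43\right)}{144} + \frac{45257}{16575} = 172 \cdot \frac{1}{144} + 45257 \cdot \frac{1}{16575} = \frac{43}{36} + \frac{45257}{16575} = \frac{780659}{198900}$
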